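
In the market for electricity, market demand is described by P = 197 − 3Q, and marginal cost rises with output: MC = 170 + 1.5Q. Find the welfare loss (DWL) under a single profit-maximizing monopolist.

Competitive equilibrium sets price equal to marginal cost: 197 − 3Q = 170 + 1.5Q, so Q = 6 and P = 179.
A monopolist chooses Q where MR = MC. MR = 197 − 6Q; setting this equal to 170 + 1.5Q gives Q = 3.6 and P = 186.2.
CS = ½·(197 − 179)·6 = 54; PS = (179·6 − 170·6 − ½·1.5·6²) = 27; TS = 81.
CS = ½·(197 − 186.2)·3.6 = 19.44; PS = (186.2·3.6 − 170·3.6 − ½·1.5·3.6²) = 48.6; TS = 68.04.
DWL = 81 − 68.04 = 12.96.

DWL = 12.96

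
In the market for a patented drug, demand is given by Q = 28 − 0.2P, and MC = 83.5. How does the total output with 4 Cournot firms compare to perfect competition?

Cournot: Q = 9.04; Competition: Q = 11.3

Inverting demand: P = 140 − 5Q.
Cournot with 4 identical firms: the symmetric best-response condition is 140 − 25q = 83.5. Each firm produces q = 2.26, total output Q = 9.04, price P = 94.8.
Competitive firms price at marginal cost: P = 83.5, giving Q = 11.3.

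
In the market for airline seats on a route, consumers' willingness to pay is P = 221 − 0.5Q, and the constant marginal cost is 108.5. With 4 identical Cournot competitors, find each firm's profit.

In a 4-firm Cournot equilibrium, symmetry and the first-order condition give q = (221 − 108.5)/(2.5) = 45. So Q = 180 and P = 131.
Each firm's profit = (131 − 108.5)·45 = 1012.5.

π_i = 1012.5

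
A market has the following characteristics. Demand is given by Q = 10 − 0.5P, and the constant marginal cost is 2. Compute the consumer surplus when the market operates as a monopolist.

CS = 20.25

Inverting demand: P = 20 − 2Q.
Monopoly sets MR = MC: 20 − 4Q = 2 ⇒ Q = 4.5, P = 20 − 2·4.5 = 11.
CS = ½·(20 − 11)·4.5 = 20.25.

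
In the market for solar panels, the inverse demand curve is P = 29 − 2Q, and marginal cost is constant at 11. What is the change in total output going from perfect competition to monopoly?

Total output falls by 4.5

Competitive firms price at marginal cost: P = 11, giving Q = 9.
A monopolist chooses Q where MR = MC. MR = 29 − 4Q; setting this equal to 11 gives Q = 4.5 and P = 20.
Change in total output: 4.5 − 9 = −4.5.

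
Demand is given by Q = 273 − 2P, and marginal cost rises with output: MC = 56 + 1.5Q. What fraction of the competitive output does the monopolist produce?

Q_m/Q_c = 0.8

Inverting demand: P = 136.5 − 0.5Q.
A monopolist chooses Q where MR = MC. MR = 136.5 − Q; setting this equal to 56 + 1.5Q gives Q = 32.2 and P = 120.4.
Competitive equilibrium sets price equal to marginal cost: 136.5 − 0.5Q = 56 + 1.5Q, so Q = 40.25 and P = 116.375.
Ratio Q_m/Q_c = 32.2/40.25 = 0.8.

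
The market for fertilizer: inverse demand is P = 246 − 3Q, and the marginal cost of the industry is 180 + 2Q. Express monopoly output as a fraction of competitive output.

Q_m/Q_c = 0.625

A monopolist chooses Q where MR = MC. MR = 246 − 6Q; setting this equal to 180 + 2Q gives Q = 8.25 and P = 221.25.
Under competition P = MC: 246 − 3Q = 180 + 2Q ⇒ Q = 13.2, P = 206.4.
Ratio Q_m/Q_c = 8.25/13.2 = 0.625.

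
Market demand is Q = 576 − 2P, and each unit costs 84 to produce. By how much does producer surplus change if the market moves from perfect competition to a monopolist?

Inverting demand: P = 288 − 0.5Q.
Competitive firms price at marginal cost: P = 84, giving Q = 408.
PS = (84 − 84)·408 = 0.
A monopolist chooses Q where MR = MC. MR = 288 − Q; setting this equal to 84 gives Q = 204 and P = 186.
PS = (186 − 84)·204 = 20808.
Change in producer surplus: 20808 − 0 = 20808.

Producer surplus rises by 20808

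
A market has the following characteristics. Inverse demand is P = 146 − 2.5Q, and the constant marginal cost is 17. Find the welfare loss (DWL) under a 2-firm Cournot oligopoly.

Perfect competition: P = MC = 17, so 146 − 2.5Q = 17 and Q = 51.6.
In a 2-firm Cournot equilibrium, symmetry and the first-order condition give q = (146 − 17)/(7.5) = 17.2. So Q = 34.4 and P = 60.
DWL is the triangle between Q = 34.4 and Q = 51.6: ½·(51.6 − 34.4)·(60 − 17) = 369.8.

DWL = 369.8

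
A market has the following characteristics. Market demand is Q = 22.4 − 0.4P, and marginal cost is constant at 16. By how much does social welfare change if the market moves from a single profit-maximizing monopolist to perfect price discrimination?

Inverting demand: P = 56 − 2.5Q.
A monopolist chooses Q where MR = MC. MR = 56 − 5Q; setting this equal to 16 gives Q = 8 and P = 36.
CS = ½·(56 − 36)·8 = 80; PS = (36 − 16)·8 = 160; TS = 240.
Under first-degree price discrimination the firm charges each unit its demand price and produces up to where P = MC, i.e. Q = 16. Consumer surplus is zero; producer surplus equals total surplus.
TS = 320 (equal to competitive TS).
Change in social welfare: 320 − 240 = 80.

Social welfare rises by 80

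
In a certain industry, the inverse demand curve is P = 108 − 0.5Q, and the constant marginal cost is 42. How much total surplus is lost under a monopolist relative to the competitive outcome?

DWL = 1089

Competitive firms price at marginal cost: P = 42, giving Q = 132.
Monopoly sets MR = MC: 108 − Q = 42 ⇒ Q = 66, P = 108 − 0.5·66 = 75.
DWL is the triangle between Q = 66 and Q = 132: ½·(132 − 66)·(75 − 42) = 1089.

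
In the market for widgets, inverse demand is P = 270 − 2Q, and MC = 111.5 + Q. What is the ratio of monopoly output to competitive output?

A monopolist chooses Q where MR = MC. MR = 270 − 4Q; setting this equal to 111.5 + Q gives Q = 31.7 and P = 206.6.
Competitive equilibrium sets price equal to marginal cost: 270 − 2Q = 111.5 + Q, so Q = 317/6 and P = 493/3.
Ratio Q_m/Q_c = 31.7/(317/6) = 0.6.

Q_m/Q_c = 0.6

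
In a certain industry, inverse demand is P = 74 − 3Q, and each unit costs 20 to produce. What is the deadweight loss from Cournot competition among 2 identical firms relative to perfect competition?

DWL = 54

Competitive firms price at marginal cost: P = 20, giving Q = 18.
With 2 symmetric Cournot firms, each firm's FOC gives 74 − 9q = 20, so q = 6, Q = 2·6 = 12, and P = 38.
DWL is the triangle between Q = 12 and Q = 18: ½·(18 − 12)·(38 − 20) = 54.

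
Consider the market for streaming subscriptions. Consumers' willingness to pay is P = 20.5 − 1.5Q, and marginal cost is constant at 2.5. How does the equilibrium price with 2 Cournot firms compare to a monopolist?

With 2 symmetric Cournot firms, each firm's FOC gives 20.5 − 4.5q = 2.5, so q = 4, Q = 2·4 = 8, and P = 8.5.
A monopolist chooses Q where MR = MC. MR = 20.5 − 3Q; setting this equal to 2.5 gives Q = 6 and P = 11.5.

Cournot: P = 8.5; Monopoly: P = 11.5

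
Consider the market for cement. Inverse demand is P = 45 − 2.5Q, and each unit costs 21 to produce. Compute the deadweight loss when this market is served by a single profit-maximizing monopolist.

Competitive firms price at marginal cost: P = 21, giving Q = 9.6.
A monopolist chooses Q where MR = MC. MR = 45 − 5Q; setting this equal to 21 gives Q = 4.8 and P = 33.
DWL is the triangle between Q = 4.8 and Q = 9.6: ½·(9.6 − 4.8)·(33 − 21) = 28.8.

DWL = 28.8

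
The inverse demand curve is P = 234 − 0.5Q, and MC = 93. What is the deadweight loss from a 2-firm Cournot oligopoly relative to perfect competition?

Competitive firms price at marginal cost: P = 93, giving Q = 282.
Cournot with 2 identical firms: the symmetric best-response condition is 234 − 1.5q = 93. Each firm produces q = 94, total output Q = 188, price P = 140.
DWL is the triangle between Q = 188 and Q = 282: ½·(282 − 188)·(140 − 93) = 2209.

DWL = 2209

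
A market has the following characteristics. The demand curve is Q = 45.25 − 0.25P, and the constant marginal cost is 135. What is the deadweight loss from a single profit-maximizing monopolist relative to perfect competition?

Inverting demand: P = 181 − 4Q.
Competitive firms price at marginal cost: P = 135, giving Q = 11.5.
The monopolist equates marginal revenue to marginal cost: 181 − 8Q = 135, so Q = 5.75. From demand, P = 158.
DWL is the triangle between Q = 5.75 and Q = 11.5: ½·(11.5 − 5.75)·(158 − 135) = 66.125.

DWL = 66.125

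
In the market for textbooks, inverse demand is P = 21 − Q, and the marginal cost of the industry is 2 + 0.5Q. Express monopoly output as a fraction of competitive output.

Q_m/Q_c = 0.6

Monopoly sets MR = MC: 21 − 2Q = 2 + 0.5Q ⇒ Q = 7.6, P = 21 − 7.6 = 13.4.
Competitive equilibrium sets price equal to marginal cost: 21 − Q = 2 + 0.5Q, so Q = 38/3 and P = 25/3.
Ratio Q_m/Q_c = 7.6/(38/3) = 0.6.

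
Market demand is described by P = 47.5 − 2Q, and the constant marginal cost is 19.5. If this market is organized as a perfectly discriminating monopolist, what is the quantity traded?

A perfectly discriminating monopolist sells every unit with P(Q) ≥ MC(Q), so output equals the competitive quantity Q = 14. Each buyer pays their reservation price, so CS = 0 and the firm captures all surplus.

Q = 14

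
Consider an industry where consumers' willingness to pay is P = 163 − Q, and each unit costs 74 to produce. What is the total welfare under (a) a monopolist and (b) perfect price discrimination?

Monopoly: TS = 2970.375; Perfect PD: TS = 3960.5

The monopolist equates marginal revenue to marginal cost: 163 − 2Q = 74, so Q = 44.5. From demand, P = 118.5.
CS = ½·(163 − 118.5)·44.5 = 990.125; PS = (118.5 − 74)·44.5 = 1980.25; TS = 2970.375.
With perfect price discrimination, output is the efficient level Q = 89 (where demand meets MC), but every buyer pays their willingness to pay: CS = 0 and PS = total surplus.
TS = 3960.5 (equal to competitive TS).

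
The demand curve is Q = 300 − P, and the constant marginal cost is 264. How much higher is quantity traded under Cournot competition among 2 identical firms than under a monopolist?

Inverting demand: P = 300 − Q.
Monopoly sets MR = MC: 300 − 2Q = 264 ⇒ Q = 18, P = 300 − 18 = 282.
In a 2-firm Cournot equilibrium, symmetry and the first-order condition give q = (300 − 264)/(3) = 12. So Q = 24 and P = 276.
Change in quantity traded: 24 − 18 = 6.

Q rises by 6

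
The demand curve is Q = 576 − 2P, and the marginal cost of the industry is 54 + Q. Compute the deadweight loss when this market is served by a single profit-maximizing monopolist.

DWL = 1140.75

Inverting demand: P = 288 − 0.5Q.
Under competition P = MC: 288 − 0.5Q = 54 + Q ⇒ Q = 156, P = 210.
A monopolist chooses Q where MR = MC. MR = 288 − Q; setting this equal to 54 + Q gives Q = 117 and P = 229.5.
CS = ½·(288 − 210)·156 = 6084; PS = (210·156 − 54·156 − ½·1·156²) = 12168; TS = 18252.
CS = ½·(288 − 229.5)·117 = 3422.25; PS = (229.5·117 − 54·117 − ½·1·117²) = 13689; TS = 17111.25.
DWL = 18252 − 17111.25 = 1140.75.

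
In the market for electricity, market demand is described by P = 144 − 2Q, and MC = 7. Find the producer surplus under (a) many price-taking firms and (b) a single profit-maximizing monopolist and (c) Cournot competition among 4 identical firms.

Perfect competition: P = MC = 7, so 144 − 2Q = 7 and Q = 68.5.
PS = (7 − 7)·68.5 = 0.
A monopolist chooses Q where MR = MC. MR = 144 − 4Q; setting this equal to 7 gives Q = 34.25 and P = 75.5.
PS = (75.5 − 7)·34.25 = 2346.125.
In a 4-firm Cournot equilibrium, symmetry and the first-order condition give q = (144 − 7)/(10) = 13.7. So Q = 54.8 and P = 34.4.
PS = (34.4 − 7)·54.8 = 1501.52.

Competition: PS = 0; Monopoly: PS = 2346.125; Cournot: PS = 1501.52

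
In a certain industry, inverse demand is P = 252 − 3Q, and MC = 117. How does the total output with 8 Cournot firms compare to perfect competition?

Cournot: Q = 40; Competition: Q = 45

Cournot with 8 identical firms: the symmetric best-response condition is 252 − 27q = 117. Each firm produces q = 5, total output Q = 40, price P = 132.
Under competition P = MC = 117, so Q = (252 − 117)/3 = 45.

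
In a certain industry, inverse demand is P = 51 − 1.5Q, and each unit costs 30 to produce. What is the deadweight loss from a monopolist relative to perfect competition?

DWL = 36.75

Perfect competition: P = MC = 30, so 51 − 1.5Q = 30 and Q = 14.
Monopoly sets MR = MC: 51 − 3Q = 30 ⇒ Q = 7, P = 51 − 1.5·7 = 40.5.
DWL is the triangle between Q = 7 and Q = 14: ½·(14 − 7)·(40.5 − 30) = 36.75.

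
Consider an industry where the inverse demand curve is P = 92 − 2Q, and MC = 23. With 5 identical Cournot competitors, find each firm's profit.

With 5 symmetric Cournot firms, each firm's FOC gives 92 − 12q = 23, so q = 5.75, Q = 5·5.75 = 28.75, and P = 34.5.
Each firm's profit = (34.5 − 23)·5.75 = 66.125.

π_i = 66.125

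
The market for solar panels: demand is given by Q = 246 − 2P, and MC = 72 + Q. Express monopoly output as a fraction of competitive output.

Inverting demand: P = 123 − 0.5Q.
The monopolist equates marginal revenue to marginal cost: 123 − Q = 72 + Q, so Q = 25.5. From demand, P = 110.25.
Under competition P = MC: 123 − 0.5Q = 72 + Q ⇒ Q = 34, P = 106.
Ratio Q_m/Q_c = 25.5/34 = 0.75.

Q_m/Q_c = 0.75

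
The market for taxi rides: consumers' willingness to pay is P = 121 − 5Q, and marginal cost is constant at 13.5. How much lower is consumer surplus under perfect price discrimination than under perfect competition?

Consumer surplus falls by 1155.625

Competitive firms price at marginal cost: P = 13.5, giving Q = 21.5.
CS = ½·(121 − 13.5)·21.5 = 1155.625.
Under first-degree price discrimination the firm charges each unit its demand price and produces up to where P = MC, i.e. Q = 21.5. Consumer surplus is zero; producer surplus equals total surplus.
CS = 0.
Change in consumer surplus: 0 − 1155.625 = −1155.625.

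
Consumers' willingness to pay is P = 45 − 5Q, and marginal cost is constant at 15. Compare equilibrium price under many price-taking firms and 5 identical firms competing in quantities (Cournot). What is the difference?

Equilibrium price rises by 5

Perfect competition: P = MC = 15, so 45 − 5Q = 15 and Q = 6.
With 5 symmetric Cournot firms, each firm's FOC gives 45 − 30q = 15, so q = 1, Q = 5·1 = 5, and P = 20.
Change in equilibrium price: 20 − 15 = 5.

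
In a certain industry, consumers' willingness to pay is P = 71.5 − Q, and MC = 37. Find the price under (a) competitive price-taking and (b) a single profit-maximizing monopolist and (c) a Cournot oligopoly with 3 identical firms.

Perfect competition: P = MC = 37, so 71.5 − Q = 37 and Q = 34.5.
Monopoly sets MR = MC: 71.5 − 2Q = 37 ⇒ Q = 17.25, P = 71.5 − 17.25 = 54.25.
With 3 symmetric Cournot firms, each firm's FOC gives 71.5 − 4q = 37, so q = 8.625, Q = 3·8.625 = 25.875, and P = 45.625.

Competition: P = 37; Monopoly: P = 54.25; Cournot: P = 45.625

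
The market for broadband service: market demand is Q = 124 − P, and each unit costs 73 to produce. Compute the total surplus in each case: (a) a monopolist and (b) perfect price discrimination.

Monopoly: TS = 975.375; Perfect PD: TS = 1300.5

Inverting demand: P = 124 − Q.
Monopoly sets MR = MC: 124 − 2Q = 73 ⇒ Q = 25.5, P = 124 − 25.5 = 98.5.
CS = ½·(124 − 98.5)·25.5 = 325.125; PS = (98.5 − 73)·25.5 = 650.25; TS = 975.375.
Under first-degree price discrimination the firm charges each unit its demand price and produces up to where P = MC, i.e. Q = 51. Consumer surplus is zero; producer surplus equals total surplus.
TS = 1300.5 (equal to competitive TS).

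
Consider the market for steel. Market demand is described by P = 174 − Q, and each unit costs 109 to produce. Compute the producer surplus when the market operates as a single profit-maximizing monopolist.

PS = 1056.25

The monopolist equates marginal revenue to marginal cost: 174 − 2Q = 109, so Q = 32.5. From demand, P = 141.5.
PS = (141.5 − 109)·32.5 = 1056.25.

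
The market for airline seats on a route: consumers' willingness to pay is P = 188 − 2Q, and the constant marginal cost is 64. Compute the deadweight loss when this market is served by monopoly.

Competitive firms price at marginal cost: P = 64, giving Q = 62.
A monopolist chooses Q where MR = MC. MR = 188 − 4Q; setting this equal to 64 gives Q = 31 and P = 126.
DWL is the triangle between Q = 31 and Q = 62: ½·(62 − 31)·(126 − 64) = 961.

DWL = 961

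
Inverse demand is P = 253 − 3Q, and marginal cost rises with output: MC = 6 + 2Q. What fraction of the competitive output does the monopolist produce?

Q_m/Q_c = 0.625

Monopoly sets MR = MC: 253 − 6Q = 6 + 2Q ⇒ Q = 30.875, P = 253 − 3·30.875 = 160.375.
Competitive equilibrium sets price equal to marginal cost: 253 − 3Q = 6 + 2Q, so Q = 49.4 and P = 104.8.
Ratio Q_m/Q_c = 30.875/49.4 = 0.625.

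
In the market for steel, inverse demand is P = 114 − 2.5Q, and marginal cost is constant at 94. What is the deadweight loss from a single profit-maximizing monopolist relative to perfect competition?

DWL = 20

Competitive firms price at marginal cost: P = 94, giving Q = 8.
A monopolist chooses Q where MR = MC. MR = 114 − 5Q; setting this equal to 94 gives Q = 4 and P = 104.
DWL is the triangle between Q = 4 and Q = 8: ½·(8 − 4)·(104 − 94) = 20.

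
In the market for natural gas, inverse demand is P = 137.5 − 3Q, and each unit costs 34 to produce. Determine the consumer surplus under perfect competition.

CS = 1785.375

Competitive firms price at marginal cost: P = 34, giving Q = 34.5.
CS = ½·(137.5 − 34)·34.5 = 1785.375.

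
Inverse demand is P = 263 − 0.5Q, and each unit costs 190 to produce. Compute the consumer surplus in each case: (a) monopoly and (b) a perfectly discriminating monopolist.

Monopoly: CS = 1332.25; Perfect PD: CS = 0

A monopolist chooses Q where MR = MC. MR = 263 − Q; setting this equal to 190 gives Q = 73 and P = 226.5.
CS = ½·(263 − 226.5)·73 = 1332.25.
A perfectly discriminating monopolist sells every unit with P(Q) ≥ MC(Q), so output equals the competitive quantity Q = 146. Each buyer pays their reservation price, so CS = 0 and the firm captures all surplus.
CS = 0.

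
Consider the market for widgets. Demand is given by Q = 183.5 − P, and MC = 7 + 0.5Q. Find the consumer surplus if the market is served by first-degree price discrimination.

Inverting demand: P = 183.5 − Q.
Under first-degree price discrimination the firm charges each unit its demand price and produces up to where P = MC, i.e. Q = 353/3. Consumer surplus is zero; producer surplus equals total surplus.
CS = 0.

CS = 0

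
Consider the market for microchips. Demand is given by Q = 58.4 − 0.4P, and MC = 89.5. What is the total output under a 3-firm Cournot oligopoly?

Q = 16.95

Inverting demand: P = 146 − 2.5Q.
With 3 symmetric Cournot firms, each firm's FOC gives 146 − 10q = 89.5, so q = 5.65, Q = 3·5.65 = 16.95, and P = 103.625.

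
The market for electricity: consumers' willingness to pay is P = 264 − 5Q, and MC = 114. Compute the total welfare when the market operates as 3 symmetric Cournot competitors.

With 3 symmetric Cournot firms, each firm's FOC gives 264 − 20q = 114, so q = 7.5, Q = 3·7.5 = 22.5, and P = 151.5.
CS = ½·(264 − 151.5)·22.5 = 1265.625; PS = (151.5 − 114)·22.5 = 843.75; TS = 2109.375.

TS = 2109.375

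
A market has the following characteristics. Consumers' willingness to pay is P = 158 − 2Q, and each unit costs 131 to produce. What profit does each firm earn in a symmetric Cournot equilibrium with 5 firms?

π_i = 10.125

Cournot with 5 identical firms: the symmetric best-response condition is 158 − 12q = 131. Each firm produces q = 2.25, total output Q = 11.25, price P = 135.5.
Each firm's profit = (135.5 − 131)·2.25 = 10.125.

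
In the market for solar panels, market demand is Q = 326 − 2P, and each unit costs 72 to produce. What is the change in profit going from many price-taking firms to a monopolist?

Inverting demand: P = 163 − 0.5Q.
Under competition P = MC = 72, so Q = (163 − 72)/0.5 = 182.
Profit = (72 − 72)·182 = 0.
The monopolist equates marginal revenue to marginal cost: 163 − Q = 72, so Q = 91. From demand, P = 117.5.
Profit = (117.5 − 72)·91 = 4140.5.
Change in profit: 4140.5 − 0 = 4140.5.

Profit rises by 4140.5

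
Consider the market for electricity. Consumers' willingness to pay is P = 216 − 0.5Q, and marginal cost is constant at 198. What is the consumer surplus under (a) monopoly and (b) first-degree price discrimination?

Monopoly: CS = 81; Perfect PD: CS = 0

A monopolist chooses Q where MR = MC. MR = 216 − Q; setting this equal to 198 gives Q = 18 and P = 207.
CS = ½·(216 − 207)·18 = 81.
With perfect price discrimination, output is the efficient level Q = 36 (where demand meets MC), but every buyer pays their willingness to pay: CS = 0 and PS = total surplus.
CS = 0.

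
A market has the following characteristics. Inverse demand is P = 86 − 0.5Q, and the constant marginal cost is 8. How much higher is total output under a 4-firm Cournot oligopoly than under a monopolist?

A monopolist chooses Q where MR = MC. MR = 86 − Q; setting this equal to 8 gives Q = 78 and P = 47.
With 4 symmetric Cournot firms, each firm's FOC gives 86 − 2.5q = 8, so q = 31.2, Q = 4·31.2 = 124.8, and P = 23.6.
Change in total output: 124.8 − 78 = 46.8.

Q rises by 46.8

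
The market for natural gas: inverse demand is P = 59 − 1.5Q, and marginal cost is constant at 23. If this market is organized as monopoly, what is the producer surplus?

A monopolist chooses Q where MR = MC. MR = 59 − 3Q; setting this equal to 23 gives Q = 12 and P = 41.
PS = (41 − 23)·12 = 216.

PS = 216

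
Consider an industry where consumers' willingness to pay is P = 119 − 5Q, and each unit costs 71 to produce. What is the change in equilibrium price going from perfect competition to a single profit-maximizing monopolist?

Competitive firms price at marginal cost: P = 71, giving Q = 9.6.
The monopolist equates marginal revenue to marginal cost: 119 − 10Q = 71, so Q = 4.8. From demand, P = 95.
Change in equilibrium price: 95 − 71 = 24.

Equilibrium price rises by 24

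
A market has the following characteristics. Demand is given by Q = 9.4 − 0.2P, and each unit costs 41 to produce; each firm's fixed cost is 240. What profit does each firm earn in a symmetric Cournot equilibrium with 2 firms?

π_i = −239.2

Inverting demand: P = 47 − 5Q.
In a 2-firm Cournot equilibrium, symmetry and the first-order condition give q = (47 − 41)/(15) = 0.4. So Q = 0.8 and P = 43.
Each firm's profit = (43 − 41)·0.4 − 240 = −239.2.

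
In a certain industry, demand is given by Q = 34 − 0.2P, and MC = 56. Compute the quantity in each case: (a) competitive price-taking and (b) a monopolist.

Inverting demand: P = 170 − 5Q.
Perfect competition: P = MC = 56, so 170 − 5Q = 56 and Q = 22.8.
A monopolist chooses Q where MR = MC. MR = 170 − 10Q; setting this equal to 56 gives Q = 11.4 and P = 113.

Competition: Q = 22.8; Monopoly: Q = 11.4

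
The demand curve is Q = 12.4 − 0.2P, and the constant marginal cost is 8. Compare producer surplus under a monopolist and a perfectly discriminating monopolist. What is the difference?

Inverting demand: P = 62 − 5Q.
A monopolist chooses Q where MR = MC. MR = 62 − 10Q; setting this equal to 8 gives Q = 5.4 and P = 35.
PS = (35 − 8)·5.4 = 145.8.
With perfect price discrimination, output is the efficient level Q = 10.8 (where demand meets MC), but every buyer pays their willingness to pay: CS = 0 and PS = total surplus.
PS = ½·(62 − 8)·10.8 = 291.6.
Change in producer surplus: 291.6 − 145.8 = 145.8.

PS rises by 145.8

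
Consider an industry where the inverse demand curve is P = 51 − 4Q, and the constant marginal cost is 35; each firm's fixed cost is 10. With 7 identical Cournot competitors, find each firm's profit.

Cournot with 7 identical firms: the symmetric best-response condition is 51 − 32q = 35. Each firm produces q = 0.5, total output Q = 3.5, price P = 37.
Each firm's profit = (37 − 35)·0.5 − 10 = −9.

π_i = −9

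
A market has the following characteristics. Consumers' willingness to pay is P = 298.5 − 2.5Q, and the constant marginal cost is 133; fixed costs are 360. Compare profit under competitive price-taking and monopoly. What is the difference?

Competitive firms price at marginal cost: P = 133, giving Q = 66.2.
Profit = (133 − 133)·66.2 − 360 = −360.
A monopolist chooses Q where MR = MC. MR = 298.5 − 5Q; setting this equal to 133 gives Q = 33.1 and P = 215.75.
Profit = (215.75 − 133)·33.1 − 360 = 2379.025.
Change in profit: 2379.025 − −360 = 2739.025.

Profit rises by 2739.025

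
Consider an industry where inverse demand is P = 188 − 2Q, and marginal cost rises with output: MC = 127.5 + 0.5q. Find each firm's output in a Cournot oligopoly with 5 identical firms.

Cournot with 5 identical firms: the symmetric best-response condition is 188 − 12q = 127.5 + 0.5q. Each firm produces q = 4.84, total output Q = 24.2, price P = 139.6.

q_i = 4.84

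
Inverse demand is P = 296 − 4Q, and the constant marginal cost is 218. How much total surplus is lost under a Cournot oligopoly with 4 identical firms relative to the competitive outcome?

DWL = 30.42

Under competition P = MC = 218, so Q = (296 − 218)/4 = 19.5.
Cournot with 4 identical firms: the symmetric best-response condition is 296 − 20q = 218. Each firm produces q = 3.9, total output Q = 15.6, price P = 233.6.
DWL is the triangle between Q = 15.6 and Q = 19.5: ½·(19.5 − 15.6)·(233.6 − 218) = 30.42.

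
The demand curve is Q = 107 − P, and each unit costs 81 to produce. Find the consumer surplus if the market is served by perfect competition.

CS = 338

Inverting demand: P = 107 − Q.
Perfect competition: P = MC = 81, so 107 − Q = 81 and Q = 26.
CS = ½·(107 − 81)·26 = 338.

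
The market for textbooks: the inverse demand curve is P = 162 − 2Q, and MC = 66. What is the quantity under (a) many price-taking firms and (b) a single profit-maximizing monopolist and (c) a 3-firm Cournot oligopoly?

Under competition P = MC = 66, so Q = (162 − 66)/2 = 48.
Monopoly sets MR = MC: 162 − 4Q = 66 ⇒ Q = 24, P = 162 − 2·24 = 114.
In a 3-firm Cournot equilibrium, symmetry and the first-order condition give q = (162 − 66)/(8) = 12. So Q = 36 and P = 90.

Competition: Q = 48; Monopoly: Q = 24; Cournot: Q = 36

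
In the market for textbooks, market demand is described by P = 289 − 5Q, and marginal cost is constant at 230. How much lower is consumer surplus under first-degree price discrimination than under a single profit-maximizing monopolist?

CS falls by 87.025

The monopolist equates marginal revenue to marginal cost: 289 − 10Q = 230, so Q = 5.9. From demand, P = 259.5.
CS = ½·(289 − 259.5)·5.9 = 87.025.
With perfect price discrimination, output is the efficient level Q = 11.8 (where demand meets MC), but every buyer pays their willingness to pay: CS = 0 and PS = total surplus.
CS = 0.
Change in consumer surplus: 0 − 87.025 = −87.025.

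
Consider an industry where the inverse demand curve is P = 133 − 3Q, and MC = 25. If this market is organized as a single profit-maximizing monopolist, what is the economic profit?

Profit = 972

Monopoly sets MR = MC: 133 − 6Q = 25 ⇒ Q = 18, P = 133 − 3·18 = 79.
Profit = (79 − 25)·18 = 972.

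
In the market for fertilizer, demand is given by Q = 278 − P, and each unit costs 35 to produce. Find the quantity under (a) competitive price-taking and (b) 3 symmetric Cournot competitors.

Competition: Q = 243; Cournot: Q = 182.25

Inverting demand: P = 278 − Q.
Competitive firms price at marginal cost: P = 35, giving Q = 243.
With 3 symmetric Cournot firms, each firm's FOC gives 278 − 4q = 35, so q = 60.75, Q = 3·60.75 = 182.25, and P = 95.75.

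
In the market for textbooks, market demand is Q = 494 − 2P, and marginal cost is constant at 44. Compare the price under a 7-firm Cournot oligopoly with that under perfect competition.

Inverting demand: P = 247 − 0.5Q.
With 7 symmetric Cournot firms, each firm's FOC gives 247 − 4q = 44, so q = 50.75, Q = 7·50.75 = 355.25, and P = 69.375.
Perfect competition: P = MC = 44, so 247 − 0.5Q = 44 and Q = 406.

Cournot: P = 69.375; Competition: P = 44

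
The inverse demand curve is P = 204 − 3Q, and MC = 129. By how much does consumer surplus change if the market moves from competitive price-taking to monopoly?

Competitive firms price at marginal cost: P = 129, giving Q = 25.
CS = ½·(204 − 129)·25 = 937.5.
The monopolist equates marginal revenue to marginal cost: 204 − 6Q = 129, so Q = 12.5. From demand, P = 166.5.
CS = ½·(204 − 166.5)·12.5 = 234.375.
Change in consumer surplus: 234.375 − 937.5 = −703.125.

CS falls by 703.125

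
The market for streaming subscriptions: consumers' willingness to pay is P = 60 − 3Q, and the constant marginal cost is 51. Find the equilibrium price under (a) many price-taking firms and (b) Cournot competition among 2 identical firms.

Competition: P = 51; Cournot: P = 54

Perfect competition: P = MC = 51, so 60 − 3Q = 51 and Q = 3.
With 2 symmetric Cournot firms, each firm's FOC gives 60 − 9q = 51, so q = 1, Q = 2·1 = 2, and P = 54.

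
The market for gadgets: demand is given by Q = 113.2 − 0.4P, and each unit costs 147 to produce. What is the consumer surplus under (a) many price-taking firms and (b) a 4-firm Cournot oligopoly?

Inverting demand: P = 283 − 2.5Q.
Competitive firms price at marginal cost: P = 147, giving Q = 54.4.
CS = ½·(283 − 147)·54.4 = 3699.2.
With 4 symmetric Cournot firms, each firm's FOC gives 283 − 12.5q = 147, so q = 10.88, Q = 4·10.88 = 43.52, and P = 174.2.
CS = ½·(283 − 174.2)·43.52 = 2367.488.

Competition: CS = 3699.2; Cournot: CS = 2367.488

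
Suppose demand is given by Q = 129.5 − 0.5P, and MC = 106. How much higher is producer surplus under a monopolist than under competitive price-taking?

Producer surplus rises by 2926.125

Inverting demand: P = 259 − 2Q.
Perfect competition: P = MC = 106, so 259 − 2Q = 106 and Q = 76.5.
PS = (106 − 106)·76.5 = 0.
A monopolist chooses Q where MR = MC. MR = 259 − 4Q; setting this equal to 106 gives Q = 38.25 and P = 182.5.
PS = (182.5 − 106)·38.25 = 2926.125.
Change in producer surplus: 2926.125 − 0 = 2926.125.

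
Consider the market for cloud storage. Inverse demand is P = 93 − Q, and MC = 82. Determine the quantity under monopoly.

Q = 5.5

A monopolist chooses Q where MR = MC. MR = 93 − 2Q; setting this equal to 82 gives Q = 5.5 and P = 87.5.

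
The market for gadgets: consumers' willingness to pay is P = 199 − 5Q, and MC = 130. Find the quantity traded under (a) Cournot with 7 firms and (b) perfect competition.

Cournot: Q = 12.075; Competition: Q = 13.8

With 7 symmetric Cournot firms, each firm's FOC gives 199 − 40q = 130, so q = 1.725, Q = 7·1.725 = 12.075, and P = 138.625.
Perfect competition: P = MC = 130, so 199 − 5Q = 130 and Q = 13.8.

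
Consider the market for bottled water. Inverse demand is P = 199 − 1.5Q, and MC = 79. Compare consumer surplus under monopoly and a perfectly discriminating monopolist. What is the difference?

CS falls by 1200

The monopolist equates marginal revenue to marginal cost: 199 − 3Q = 79, so Q = 40. From demand, P = 139.
CS = ½·(199 − 139)·40 = 1200.
With perfect price discrimination, output is the efficient level Q = 80 (where demand meets MC), but every buyer pays their willingness to pay: CS = 0 and PS = total surplus.
CS = 0.
Change in consumer surplus: 0 − 1200 = −1200.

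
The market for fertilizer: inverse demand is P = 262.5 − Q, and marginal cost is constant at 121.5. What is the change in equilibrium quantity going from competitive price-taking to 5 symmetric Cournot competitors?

Competitive firms price at marginal cost: P = 121.5, giving Q = 141.
With 5 symmetric Cournot firms, each firm's FOC gives 262.5 − 6q = 121.5, so q = 23.5, Q = 5·23.5 = 117.5, and P = 145.
Change in equilibrium quantity: 117.5 − 141 = −23.5.

Equilibrium quantity falls by 23.5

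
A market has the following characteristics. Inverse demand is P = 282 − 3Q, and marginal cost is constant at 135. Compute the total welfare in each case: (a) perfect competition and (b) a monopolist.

Perfect competition: P = MC = 135, so 282 − 3Q = 135 and Q = 49.
CS = ½·(282 − 135)·49 = 3601.5; PS = (135 − 135)·49 = 0; TS = 3601.5.
Monopoly sets MR = MC: 282 − 6Q = 135 ⇒ Q = 24.5, P = 282 − 3·24.5 = 208.5.
CS = ½·(282 − 208.5)·24.5 = 900.375; PS = (208.5 − 135)·24.5 = 1800.75; TS = 2701.125.

Competition: TS = 3601.5; Monopoly: TS = 2701.125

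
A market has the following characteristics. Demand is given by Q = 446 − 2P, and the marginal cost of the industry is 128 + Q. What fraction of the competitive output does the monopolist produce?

Q_m/Q_c = 0.75

Inverting demand: P = 223 − 0.5Q.
A monopolist chooses Q where MR = MC. MR = 223 − Q; setting this equal to 128 + Q gives Q = 47.5 and P = 199.25.
Under competition P = MC: 223 − 0.5Q = 128 + Q ⇒ Q = 190/3, P = 574/3.
Ratio Q_m/Q_c = 47.5/(190/3) = 0.75.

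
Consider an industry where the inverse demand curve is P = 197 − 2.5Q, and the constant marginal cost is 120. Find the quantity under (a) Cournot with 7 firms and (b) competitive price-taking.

In a 7-firm Cournot equilibrium, symmetry and the first-order condition give q = (197 − 120)/(20) = 3.85. So Q = 26.95 and P = 129.625.
Competitive firms price at marginal cost: P = 120, giving Q = 30.8.

Cournot: Q = 26.95; Competition: Q = 30.8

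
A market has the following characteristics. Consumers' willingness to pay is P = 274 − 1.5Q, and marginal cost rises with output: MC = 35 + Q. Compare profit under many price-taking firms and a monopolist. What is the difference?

Competitive equilibrium sets price equal to marginal cost: 274 − 1.5Q = 35 + Q, so Q = 95.6 and P = 130.6.
Profit = 130.6·95.6 − (35·95.6 + ½·1·95.6²) = 4569.68.
Monopoly sets MR = MC: 274 − 3Q = 35 + Q ⇒ Q = 59.75, P = 274 − 1.5·59.75 = 184.375.
Profit = 184.375·59.75 − (35·59.75 + ½·1·59.75²) = 7140.125.
Change in profit: 7140.125 − 4569.68 = 2570.445.

Profit rises by 2570.445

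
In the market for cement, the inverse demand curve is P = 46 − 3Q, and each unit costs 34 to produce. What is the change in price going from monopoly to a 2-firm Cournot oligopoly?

The monopolist equates marginal revenue to marginal cost: 46 − 6Q = 34, so Q = 2. From demand, P = 40.
Cournot with 2 identical firms: the symmetric best-response condition is 46 − 9q = 34. Each firm produces q = 4/3, total output Q = 8/3, price P = 38.
Change in price: 38 − 40 = −2.

P falls by 2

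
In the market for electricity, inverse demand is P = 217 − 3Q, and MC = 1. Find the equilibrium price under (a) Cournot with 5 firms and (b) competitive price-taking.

With 5 symmetric Cournot firms, each firm's FOC gives 217 − 18q = 1, so q = 12, Q = 5·12 = 60, and P = 37.
Under competition P = MC = 1, so Q = (217 − 1)/3 = 72.

Cournot: P = 37; Competition: P = 1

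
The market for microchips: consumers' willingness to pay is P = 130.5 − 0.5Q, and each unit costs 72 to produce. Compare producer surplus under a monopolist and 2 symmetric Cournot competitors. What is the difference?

PS falls by 190.125

A monopolist chooses Q where MR = MC. MR = 130.5 − Q; setting this equal to 72 gives Q = 58.5 and P = 101.25.
PS = (101.25 − 72)·58.5 = 1711.125.
Cournot with 2 identical firms: the symmetric best-response condition is 130.5 − 1.5q = 72. Each firm produces q = 39, total output Q = 78, price P = 91.5.
PS = (91.5 − 72)·78 = 1521.
Change in producer surplus: 1521 − 1711.125 = −190.125.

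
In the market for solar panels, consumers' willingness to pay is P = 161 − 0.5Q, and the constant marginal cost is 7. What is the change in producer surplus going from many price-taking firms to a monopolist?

PS rises by 11858

Perfect competition: P = MC = 7, so 161 − 0.5Q = 7 and Q = 308.
PS = (7 − 7)·308 = 0.
The monopolist equates marginal revenue to marginal cost: 161 − Q = 7, so Q = 154. From demand, P = 84.
PS = (84 − 7)·154 = 11858.
Change in producer surplus: 11858 − 0 = 11858.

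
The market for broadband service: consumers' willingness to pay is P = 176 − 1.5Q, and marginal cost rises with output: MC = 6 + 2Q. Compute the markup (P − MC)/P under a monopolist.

Lerner index = 0.408

The monopolist equates marginal revenue to marginal cost: 176 − 3Q = 6 + 2Q, so Q = 34. From demand, P = 125.
Lerner index = (P − MC)/P = (125 − 74)/125 = 0.408.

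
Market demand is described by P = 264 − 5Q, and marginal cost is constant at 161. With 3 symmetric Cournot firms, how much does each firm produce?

q_i = 5.15

With 3 symmetric Cournot firms, each firm's FOC gives 264 − 20q = 161, so q = 5.15, Q = 3·5.15 = 15.45, and P = 186.75.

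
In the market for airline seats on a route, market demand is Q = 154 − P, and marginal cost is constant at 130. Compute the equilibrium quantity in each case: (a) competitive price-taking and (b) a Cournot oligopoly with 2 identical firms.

Inverting demand: P = 154 − Q.
Competitive firms price at marginal cost: P = 130, giving Q = 24.
Cournot with 2 identical firms: the symmetric best-response condition is 154 − 3q = 130. Each firm produces q = 8, total output Q = 16, price P = 138.

Competition: Q = 24; Cournot: Q = 16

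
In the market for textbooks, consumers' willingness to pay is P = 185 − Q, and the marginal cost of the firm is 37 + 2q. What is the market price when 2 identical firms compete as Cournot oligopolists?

P = 125.8

Cournot with 2 identical firms: the symmetric best-response condition is 185 − 3q = 37 + 2q. Each firm produces q = 29.6, total output Q = 59.2, price P = 125.8.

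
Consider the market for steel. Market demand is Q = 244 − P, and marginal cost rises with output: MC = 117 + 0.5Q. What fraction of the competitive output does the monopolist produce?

Inverting demand: P = 244 − Q.
A monopolist chooses Q where MR = MC. MR = 244 − 2Q; setting this equal to 117 + 0.5Q gives Q = 50.8 and P = 193.2.
Competitive equilibrium sets price equal to marginal cost: 244 − Q = 117 + 0.5Q, so Q = 254/3 and P = 478/3.
Ratio Q_m/Q_c = 50.8/(254/3) = 0.6.

Q_m/Q_c = 0.6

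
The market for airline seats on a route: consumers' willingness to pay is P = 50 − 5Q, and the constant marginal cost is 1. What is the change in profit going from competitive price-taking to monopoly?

Under competition P = MC = 1, so Q = (50 − 1)/5 = 9.8.
Profit = (1 − 1)·9.8 = 0.
Monopoly sets MR = MC: 50 − 10Q = 1 ⇒ Q = 4.9, P = 50 − 5·4.9 = 25.5.
Profit = (25.5 − 1)·4.9 = 120.05.
Change in profit: 120.05 − 0 = 120.05.

π rises by 120.05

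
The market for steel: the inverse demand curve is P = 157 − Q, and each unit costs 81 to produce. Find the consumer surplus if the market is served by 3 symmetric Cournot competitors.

CS = 1624.5

Cournot with 3 identical firms: the symmetric best-response condition is 157 − 4q = 81. Each firm produces q = 19, total output Q = 57, price P = 100.
CS = ½·(157 − 100)·57 = 1624.5.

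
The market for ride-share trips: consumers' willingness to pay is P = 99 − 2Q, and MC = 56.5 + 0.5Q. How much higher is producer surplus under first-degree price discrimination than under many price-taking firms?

Under competition P = MC: 99 − 2Q = 56.5 + 0.5Q ⇒ Q = 17, P = 65.
PS = P·Q − VC(Q) = 65·17 − (56.5·17 + ½·0.5·17²) = 72.25.
With perfect price discrimination, output is the efficient level Q = 17 (where demand meets MC), but every buyer pays their willingness to pay: CS = 0 and PS = total surplus.
PS = ½·(99 − 56.5)·17 = 361.25.
Change in producer surplus: 361.25 − 72.25 = 289.

Producer surplus rises by 289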